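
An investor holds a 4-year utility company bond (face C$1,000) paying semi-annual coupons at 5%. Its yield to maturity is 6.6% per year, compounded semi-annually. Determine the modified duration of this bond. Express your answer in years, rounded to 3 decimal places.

3.546 years

Periodic yield y = 0.033. First find Macaulay duration:
  t   CF        PV=CF/(1+0.033)^t    t·PV
  1        25.00        24.2014        24.2014
  2        25.00        23.4282        46.8564
  3        25.00        22.6798        68.0394
  4        25.00        21.9553        87.8211
  5        25.00        21.2539       106.2694
  6        25.00        20.5749       123.4495
  7        25.00        19.9176       139.4234
  8     1,025.00       790.5353     6,324.2828
  Σ                    944.5464     6,920.3434
P = 944.5464; Macaulay duration = 6,920.3434 / 944.5464 = 7.32663 half-year periods = 3.66332 years.
Modified duration = D_Mac / (1 + y) = 3.66332 / 1.033 = 3.54629 years.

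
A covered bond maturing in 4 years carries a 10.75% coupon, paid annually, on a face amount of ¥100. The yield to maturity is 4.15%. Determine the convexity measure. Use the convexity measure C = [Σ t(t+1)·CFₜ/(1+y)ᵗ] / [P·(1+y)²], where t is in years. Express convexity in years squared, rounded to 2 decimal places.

With y = 0.0415:
  t   CF        PV=CF/(1+0.0415)^t    t·PV        t(t+1)·PV
  1        10.75        10.3217        10.3217          20.6433
  2        10.75         9.9104        19.8207          59.4622
  3        10.75         9.5155        28.5464         114.1857
  4       110.75        94.1254       376.5014       1,882.5071
  Σ                    123.8729       435.1903       2,076.7984
P = 123.8729.
Convexity = Σ t(t+1)·PV / [P·(1+y)²] = 2,076.7984 / (123.8729 × 1.084722) = 15.45609.

15.46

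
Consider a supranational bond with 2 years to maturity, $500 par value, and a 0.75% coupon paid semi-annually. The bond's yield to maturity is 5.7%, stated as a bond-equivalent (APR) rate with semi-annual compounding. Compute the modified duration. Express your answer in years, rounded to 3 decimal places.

1.933 years

Periodic yield y = 0.0285. First find Macaulay duration:
  t   CF        PV=CF/(1+0.0285)^t    t·PV
  1        1.875         1.8230         1.8230
  2        1.875         1.7725         3.5451
  3        1.875         1.7234         5.1702
  4      501.875       448.5165     1,794.0658
  Σ                    453.8354     1,804.6041
P = 453.8354; Macaulay duration = 1,804.6041 / 453.8354 = 3.97634 half-year periods = 1.98817 years.
Modified duration = D_Mac / (1 + y) = 1.98817 / 1.0285 = 1.93308 years.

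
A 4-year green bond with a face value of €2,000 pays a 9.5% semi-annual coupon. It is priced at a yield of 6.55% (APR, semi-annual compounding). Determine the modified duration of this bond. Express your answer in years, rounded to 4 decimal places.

Periodic yield y = 0.03275. First find Macaulay duration:
  t   CF        PV=CF/(1+0.03275)^t    t·PV
  1        95.00        91.9874        91.9874
  2        95.00        89.0704       178.1407
  3        95.00        86.2458       258.7374
  4        95.00        83.5108       334.0433
  5        95.00        80.8626       404.3129
  6        95.00        78.2983       469.7899
  7        95.00        75.8154       530.7075
  8     2,095.00     1,618.9089    12,951.2708
  Σ                  2,204.6995    15,218.9899
P = 2,204.6995; Macaulay duration = 15,218.9899 / 2,204.6995 = 6.90298 half-year periods = 3.45149 years.
Modified duration = D_Mac / (1 + y) = 3.45149 / 1.03275 = 3.34204 years.

3.3420 years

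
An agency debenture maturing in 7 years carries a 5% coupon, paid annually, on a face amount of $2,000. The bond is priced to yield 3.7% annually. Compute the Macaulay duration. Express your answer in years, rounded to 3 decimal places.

Periodic yield y = 0.037. Discount each cash flow and weight by its year:
  t   CF        PV=CF/(1+0.037)^t    t·PV
  1       100.00        96.4320        96.4320
  2       100.00        92.9913       185.9827
  3       100.00        89.6734       269.0203
  4       100.00        86.4739       345.8955
  5       100.00        83.3885       416.9426
  6       100.00        80.4132       482.4793
  7     2,100.00     1,628.4259    11,398.9813
  Σ                  2,157.7983    13,195.7336
Price P = Σ PV = 2,157.7983.
Macaulay duration = Σ(t·PV) / P = 13,195.7336 / 2,157.7983 = 6.11537 years.

6.115 years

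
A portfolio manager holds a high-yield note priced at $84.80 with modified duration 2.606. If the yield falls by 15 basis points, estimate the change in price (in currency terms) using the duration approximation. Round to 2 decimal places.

+$0.33

Duration approximation: ΔP/P ≈ -D_mod · Δy = -2.606 × (-0.0015) = +0.003909.
ΔP ≈ 84.80 × (+0.003909) = +0.3314832.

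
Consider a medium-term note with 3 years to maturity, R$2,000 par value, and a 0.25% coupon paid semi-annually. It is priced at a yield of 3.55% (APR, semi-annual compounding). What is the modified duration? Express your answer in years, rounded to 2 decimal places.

2.94 years

Periodic yield y = 0.01775. First find Macaulay duration:
  t   CF        PV=CF/(1+0.01775)^t    t·PV
  1         2.50         2.4564         2.4564
  2         2.50         2.4136         4.8271
  3         2.50         2.3715         7.1144
  4         2.50         2.3301         9.3204
  5         2.50         2.2895        11.4473
  6     2,002.50     1,801.8800    10,811.2798
  Σ                  1,813.7410    10,846.4455
P = 1,813.7410; Macaulay duration = 10,846.4455 / 1,813.7410 = 5.98015 half-year periods = 2.99008 years.
Modified duration = D_Mac / (1 + y) = 2.99008 / 1.01775 = 2.93793 years.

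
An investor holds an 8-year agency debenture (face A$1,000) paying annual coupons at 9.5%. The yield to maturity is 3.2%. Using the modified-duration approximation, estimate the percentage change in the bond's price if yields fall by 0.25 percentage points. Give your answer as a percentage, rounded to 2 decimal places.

Periodic yield y = 0.032. Modified duration first:
  t   CF        PV=CF/(1+0.032)^t    t·PV
  1        95.00        92.0543        92.0543
  2        95.00        89.1999       178.3997
  3        95.00        86.4340       259.3019
  4        95.00        83.7539       335.0154
  5        95.00        81.1568       405.7842
  6        95.00        78.6403       471.8421
  7        95.00        76.2019       533.4132
  8     1,095.00       851.0921     6,808.7365
  Σ                  1,438.5331     9,084.5474
P = 1,438.5331; D_Mac = 6.31515 yrs; D_mod = 6.31515/(1+0.032) = 6.11933 yrs.
ΔP/P ≈ -D_mod · Δy = -6.11933 × (-0.0025) = +0.015298 = +1.5298%.

+1.53%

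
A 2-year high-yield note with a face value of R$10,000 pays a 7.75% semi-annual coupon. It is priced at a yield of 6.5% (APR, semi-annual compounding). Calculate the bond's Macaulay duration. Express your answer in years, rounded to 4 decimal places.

Periodic yield y = 0.0325. Discount each cash flow and weight by its period:
  t   CF        PV=CF/(1+0.0325)^t    t·PV
  1       387.50       375.3027       375.3027
  2       387.50       363.4893       726.9785
  3       387.50       352.0477     1,056.1431
  4    10,387.50     9,140.0968    36,560.3872
  Σ                 10,230.9364    38,718.8115
Price P = Σ PV = 10,230.9364.
Macaulay duration = Σ(t·PV) / P = 38,718.8115 / 10,230.9364 = 3.78448 half-year periods.
In years: 3.78448 / 2 = 1.89224 years.

1.8922 years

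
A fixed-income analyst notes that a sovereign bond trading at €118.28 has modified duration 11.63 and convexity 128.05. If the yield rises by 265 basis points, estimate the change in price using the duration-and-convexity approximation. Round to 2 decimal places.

Duration effect: -D_mod·Δy = -11.63 × (+0.0265) = -0.308195
Convexity effect: ½·C·(Δy)² = 0.5 × 128.05 × (0.0265)² = +0.04496155625
ΔP/P ≈ -0.308195 + 0.04496155625 = -0.26323344375
ΔP ≈ 118.28 × (-0.26323344375) = -31.13525172675.

-€31.14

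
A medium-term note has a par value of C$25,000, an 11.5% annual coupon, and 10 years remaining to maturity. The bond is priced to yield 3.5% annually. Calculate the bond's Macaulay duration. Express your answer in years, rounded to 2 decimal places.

Periodic yield y = 0.035. Discount each cash flow and weight by its year:
  t   CF        PV=CF/(1+0.035)^t    t·PV
  1     2,875.00     2,777.7778     2,777.7778
  2     2,875.00     2,683.8433     5,367.6865
  3     2,875.00     2,593.0853     7,779.2558
  4     2,875.00     2,505.3964    10,021.5856
  5     2,875.00     2,420.6729    12,103.3643
  6     2,875.00     2,338.8144    14,032.8861
  7     2,875.00     2,259.7240    15,818.0681
  8     2,875.00     2,183.3082    17,466.4658
  9     2,875.00     2,109.4765    18,985.2889
  10   27,875.00    19,761.1119   197,611.1193
  Σ                 41,633.2106   301,963.4983
Price P = Σ PV = 41,633.2106.
Macaulay duration = Σ(t·PV) / P = 301,963.4983 / 41,633.2106 = 7.25295 years.

7.25 years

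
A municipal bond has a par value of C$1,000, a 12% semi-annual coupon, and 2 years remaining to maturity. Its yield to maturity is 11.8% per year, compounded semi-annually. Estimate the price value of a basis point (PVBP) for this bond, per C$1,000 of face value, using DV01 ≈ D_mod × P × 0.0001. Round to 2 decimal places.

Periodic yield y = 0.059.
  t   CF        PV=CF/(1+0.059)^t    t·PV
  1        60.00        56.6572        56.6572
  2        60.00        53.5007       107.0014
  3        60.00        50.5200       151.5600
  4     1,060.00       842.7951     3,371.1806
  Σ                  1,003.4731     3,686.3992
P = 1,003.4731; D_Mac = 3.67364 half-year periods = 1.83682 yrs; D_mod = 1.73449 yrs.
DV01 ≈ 1.73449 × 1,003.4731 × 0.0001 = 0.174051.

C$0.17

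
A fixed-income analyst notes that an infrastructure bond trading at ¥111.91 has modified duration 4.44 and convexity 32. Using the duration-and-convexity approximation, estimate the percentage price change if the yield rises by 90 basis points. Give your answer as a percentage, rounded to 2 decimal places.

Duration effect: -D_mod·Δy = -4.44 × (+0.009) = -0.039960
Convexity effect: ½·C·(Δy)² = 0.5 × 32 × (0.009)² = +0.0012960
ΔP/P ≈ -0.039960 + 0.0012960 = -0.038664
= -3.8664%.

-3.87%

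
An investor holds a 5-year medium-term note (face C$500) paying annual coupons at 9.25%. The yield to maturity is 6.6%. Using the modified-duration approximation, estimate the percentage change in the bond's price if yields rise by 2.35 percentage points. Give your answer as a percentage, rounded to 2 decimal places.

-9.40%

Periodic yield y = 0.066. Modified duration first:
  t   CF        PV=CF/(1+0.066)^t    t·PV
  1        46.25        43.3865        43.3865
  2        46.25        40.7003        81.4005
  3        46.25        38.1804       114.5411
  4        46.25        35.8165       143.2659
  5       546.25       396.8308     1,984.1542
  Σ                    554.9145     2,366.7483
P = 554.9145; D_Mac = 4.26507 yrs; D_mod = 4.26507/(1+0.066) = 4.00100 yrs.
ΔP/P ≈ -D_mod · Δy = -4.00100 × (+0.0235) = -0.094024 = -9.4024%.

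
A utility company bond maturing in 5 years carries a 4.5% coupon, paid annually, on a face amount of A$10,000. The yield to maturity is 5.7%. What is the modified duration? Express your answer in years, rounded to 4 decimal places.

4.3282 years

Periodic yield y = 0.057. First find Macaulay duration:
  t   CF        PV=CF/(1+0.057)^t    t·PV
  1       450.00       425.7332       425.7332
  2       450.00       402.7750       805.5501
  3       450.00       381.0549     1,143.1647
  4       450.00       360.5061     1,442.0242
  5    10,450.00     7,920.2949    39,601.4747
  Σ                  9,490.3641    43,417.9469
P = 9,490.3641; Macaulay duration = 43,417.9469 / 9,490.3641 = 4.57495 years.
Modified duration = D_Mac / (1 + y) = 4.57495 / 1.057 = 4.32824 years.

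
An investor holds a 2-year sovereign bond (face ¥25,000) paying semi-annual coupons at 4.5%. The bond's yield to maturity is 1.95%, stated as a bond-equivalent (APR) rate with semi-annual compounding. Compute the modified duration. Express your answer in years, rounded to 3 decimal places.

Periodic yield y = 0.00975. First find Macaulay duration:
  t   CF        PV=CF/(1+0.00975)^t    t·PV
  1       562.50       557.0686       557.0686
  2       562.50       551.6896     1,103.3792
  3       562.50       546.3626     1,639.0877
  4    25,562.50    24,589.3970    98,357.5878
  Σ                 26,244.5177   101,657.1233
P = 26,244.5177; Macaulay duration = 101,657.1233 / 26,244.5177 = 3.87346 half-year periods = 1.93673 years.
Modified duration = D_Mac / (1 + y) = 1.93673 / 1.00975 = 1.91803 years.

1.918 years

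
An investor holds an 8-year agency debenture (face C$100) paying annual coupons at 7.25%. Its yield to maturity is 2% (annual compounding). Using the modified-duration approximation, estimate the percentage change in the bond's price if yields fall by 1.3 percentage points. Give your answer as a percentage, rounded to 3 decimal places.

Periodic yield y = 0.02. Modified duration first:
  t   CF        PV=CF/(1+0.02)^t    t·PV
  1         7.25         7.1078         7.1078
  2         7.25         6.9685        13.9369
  3         7.25         6.8318        20.4955
  4         7.25         6.6979        26.7915
  5         7.25         6.5665        32.8327
  6         7.25         6.4378        38.6268
  7         7.25         6.3116        44.1809
  8       107.25        91.5368       732.2947
  Σ                    138.4588       916.2670
P = 138.4588; D_Mac = 6.61762 yrs; D_mod = 6.61762/(1+0.02) = 6.48786 yrs.
ΔP/P ≈ -D_mod · Δy = -6.48786 × (-0.013) = +0.084342 = +8.4342%.

+8.434%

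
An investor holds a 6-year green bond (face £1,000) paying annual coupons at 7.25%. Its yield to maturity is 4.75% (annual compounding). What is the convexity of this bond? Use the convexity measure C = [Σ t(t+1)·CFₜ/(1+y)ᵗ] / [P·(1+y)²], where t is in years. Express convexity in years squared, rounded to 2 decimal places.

With y = 0.0475:
  t   CF        PV=CF/(1+0.0475)^t    t·PV        t(t+1)·PV
  1        72.50        69.2124        69.2124         138.4248
  2        72.50        66.0739       132.1478         396.4434
  3        72.50        63.0777       189.2331         756.9325
  4        72.50        60.2174       240.8695       1,204.3477
  5        72.50        57.4868       287.4338       1,724.6029
  6     1,072.50       811.8450     4,871.0699      34,097.4893
  Σ                  1,127.9131     5,789.9666      38,318.2405
P = 1,127.9131.
Convexity = Σ t(t+1)·PV / [P·(1+y)²] = 38,318.2405 / (1,127.9131 × 1.097256) = 30.96149.

30.96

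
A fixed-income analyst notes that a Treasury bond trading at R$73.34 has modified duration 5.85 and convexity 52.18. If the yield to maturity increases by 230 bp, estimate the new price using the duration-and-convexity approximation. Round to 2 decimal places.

R$64.48

Duration effect: -D_mod·Δy = -5.85 × (+0.023) = -0.134550
Convexity effect: ½·C·(Δy)² = 0.5 × 52.18 × (0.023)² = +0.01380161
ΔP/P ≈ -0.134550 + 0.01380161 = -0.12074839
New price ≈ 73.34 × (1 - 0.12074839) = 64.4843130774.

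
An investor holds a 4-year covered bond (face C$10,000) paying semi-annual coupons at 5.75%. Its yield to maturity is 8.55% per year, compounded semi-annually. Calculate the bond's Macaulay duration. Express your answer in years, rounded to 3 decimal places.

Periodic yield y = 0.04275. Discount each cash flow and weight by its period:
  t   CF        PV=CF/(1+0.04275)^t    t·PV
  1       287.50       275.7133       275.7133
  2       287.50       264.4097       528.8195
  3       287.50       253.5696       760.7089
  4       287.50       243.1740       972.6958
  5       287.50       233.2045     1,166.0223
  6       287.50       223.6437     1,341.8622
  7       287.50       214.4749     1,501.3242
  8    10,287.50     7,359.8381    58,878.7047
  Σ                  9,068.0277    65,425.8509
Price P = Σ PV = 9,068.0277.
Macaulay duration = Σ(t·PV) / P = 65,425.8509 / 9,068.0277 = 7.21500 half-year periods.
In years: 7.21500 / 2 = 3.60750 years.

3.608 years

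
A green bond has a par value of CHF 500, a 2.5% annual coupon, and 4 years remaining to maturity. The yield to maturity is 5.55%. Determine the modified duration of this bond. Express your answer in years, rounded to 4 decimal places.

Periodic yield y = 0.0555. First find Macaulay duration:
  t   CF        PV=CF/(1+0.0555)^t    t·PV
  1        12.50        11.8427        11.8427
  2        12.50        11.2200        22.4400
  3        12.50        10.6300        31.8901
  4       512.50       412.9152     1,651.6610
  Σ                    446.6080     1,717.8339
P = 446.6080; Macaulay duration = 1,717.8339 / 446.6080 = 3.84640 years.
Modified duration = D_Mac / (1 + y) = 3.84640 / 1.0555 = 3.64415 years.

3.6442 years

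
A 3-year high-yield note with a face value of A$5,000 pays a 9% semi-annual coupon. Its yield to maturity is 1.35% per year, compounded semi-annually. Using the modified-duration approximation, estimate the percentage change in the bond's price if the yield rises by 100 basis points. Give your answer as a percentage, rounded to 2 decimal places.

Periodic yield y = 0.00675. Modified duration first:
  t   CF        PV=CF/(1+0.00675)^t    t·PV
  1       225.00       223.4914       223.4914
  2       225.00       221.9930       443.9860
  3       225.00       220.5046       661.5137
  4       225.00       219.0261       876.1046
  5       225.00       217.5576     1,087.7882
  6     5,225.00     5,018.2982    30,109.7892
  Σ                  6,120.8710    33,402.6731
P = 6,120.8710; D_Mac = 5.45718 half-year periods = 2.72859 yrs; D_mod = 2.72859/(1+0.00675) = 2.71029 yrs.
ΔP/P ≈ -D_mod · Δy = -2.71029 × (+0.01) = -0.027103 = -2.7103%.

-2.71%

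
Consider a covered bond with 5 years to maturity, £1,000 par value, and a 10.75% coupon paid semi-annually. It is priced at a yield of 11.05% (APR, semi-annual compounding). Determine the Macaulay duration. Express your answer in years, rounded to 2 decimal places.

Periodic yield y = 0.05525. Discount each cash flow and weight by its period:
  t   CF        PV=CF/(1+0.05525)^t    t·PV
  1        53.75        50.9358        50.9358
  2        53.75        48.2689        96.5379
  3        53.75        45.7417       137.2251
  4        53.75        43.3468       173.3872
  5        53.75        41.0773       205.3864
  6        53.75        38.9266       233.5595
  7        53.75        36.8885       258.2195
  8        53.75        34.9571       279.6569
  9        53.75        33.1269       298.1417
  10    1,053.75       615.4375     6,154.3753
  Σ                    988.7071     7,887.4253
Price P = Σ PV = 988.7071.
Macaulay duration = Σ(t·PV) / P = 7,887.4253 / 988.7071 = 7.97751 half-year periods.
In years: 7.97751 / 2 = 3.98876 years.

3.99 years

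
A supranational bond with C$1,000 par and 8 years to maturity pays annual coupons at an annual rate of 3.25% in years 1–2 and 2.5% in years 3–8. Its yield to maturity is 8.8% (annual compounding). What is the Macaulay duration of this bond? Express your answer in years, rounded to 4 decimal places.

7.0400 years

Periodic yield y = 0.088. Discount each cash flow and weight by its year:
  t   CF        PV=CF/(1+0.088)^t    t·PV
  1        32.50        29.8713        29.8713
  2        32.50        27.4553        54.9105
  3        25.00        19.4112        58.2337
  4        25.00        17.8412        71.3649
  5        25.00        16.3982        81.9909
  6        25.00        15.0719        90.4311
  7        25.00        13.8528        96.9696
  8     1,025.00       522.0267     4,176.2135
  Σ                    661.9286     4,659.9855
Price P = Σ PV = 661.9286.
Macaulay duration = Σ(t·PV) / P = 4,659.9855 / 661.9286 = 7.04001 years.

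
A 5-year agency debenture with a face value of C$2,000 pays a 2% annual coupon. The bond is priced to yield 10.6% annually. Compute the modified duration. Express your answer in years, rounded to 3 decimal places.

4.302 years

Periodic yield y = 0.106. First find Macaulay duration:
  t   CF        PV=CF/(1+0.106)^t    t·PV
  1        40.00        36.1664        36.1664
  2        40.00        32.7001        65.4003
  3        40.00        29.5661        88.6984
  4        40.00        26.7325       106.9300
  5     2,040.00     1,232.6919     6,163.4594
  Σ                  1,357.8570     6,460.6544
P = 1,357.8570; Macaulay duration = 6,460.6544 / 1,357.8570 = 4.75798 years.
Modified duration = D_Mac / (1 + y) = 4.75798 / 1.106 = 4.30197 years.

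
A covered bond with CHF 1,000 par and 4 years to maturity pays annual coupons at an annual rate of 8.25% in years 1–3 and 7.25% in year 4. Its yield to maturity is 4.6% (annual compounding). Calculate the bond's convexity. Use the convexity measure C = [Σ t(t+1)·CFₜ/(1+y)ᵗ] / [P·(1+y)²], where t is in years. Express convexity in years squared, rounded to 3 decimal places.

15.794

With y = 0.046:
  t   CF        PV=CF/(1+0.046)^t    t·PV        t(t+1)·PV
  1        82.50        78.8719        78.8719         157.7438
  2        82.50        75.4033       150.8067         452.4200
  3        82.50        72.0873       216.2620         865.0479
  4     1,072.50       895.9227     3,583.6910      17,918.4549
  Σ                  1,122.2853     4,029.6315      19,393.6666
P = 1,122.2853.
Convexity = Σ t(t+1)·PV / [P·(1+y)²] = 19,393.6666 / (1,122.2853 × 1.094116) = 15.79404.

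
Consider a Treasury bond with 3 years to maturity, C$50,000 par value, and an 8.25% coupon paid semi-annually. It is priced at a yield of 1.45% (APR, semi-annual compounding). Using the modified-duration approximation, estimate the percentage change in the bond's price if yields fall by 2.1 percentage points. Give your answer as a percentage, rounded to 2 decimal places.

Periodic yield y = 0.00725. Modified duration first:
  t   CF        PV=CF/(1+0.00725)^t    t·PV
  1     2,062.50     2,047.6545     2,047.6545
  2     2,062.50     2,032.9159     4,065.8317
  3     2,062.50     2,018.2833     6,054.8499
  4     2,062.50     2,003.7561     8,015.0243
  5     2,062.50     1,989.3334     9,946.6671
  6    52,062.50    49,854.1553   299,124.9319
  Σ                 59,946.0985   329,254.9595
P = 59,946.0985; D_Mac = 5.49252 half-year periods = 2.74626 yrs; D_mod = 2.74626/(1+0.00725) = 2.72649 yrs.
ΔP/P ≈ -D_mod · Δy = -2.72649 × (-0.021) = +0.057256 = +5.7256%.

+5.73%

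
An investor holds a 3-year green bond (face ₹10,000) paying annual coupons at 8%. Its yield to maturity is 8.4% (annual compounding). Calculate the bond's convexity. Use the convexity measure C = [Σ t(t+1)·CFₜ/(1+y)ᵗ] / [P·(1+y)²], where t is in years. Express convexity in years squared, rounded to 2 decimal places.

With y = 0.084:
  t   CF        PV=CF/(1+0.084)^t    t·PV        t(t+1)·PV
  1       800.00       738.0074       738.0074       1,476.0148
  2       800.00       680.8186     1,361.6372       4,084.9117
  3    10,800.00     8,478.8296    25,436.4889     101,745.9556
  Σ                  9,897.6556    27,536.1335     107,306.8820
P = 9,897.6556.
Convexity = Σ t(t+1)·PV / [P·(1+y)²] = 107,306.8820 / (9,897.6556 × 1.175056) = 9.22649.

9.23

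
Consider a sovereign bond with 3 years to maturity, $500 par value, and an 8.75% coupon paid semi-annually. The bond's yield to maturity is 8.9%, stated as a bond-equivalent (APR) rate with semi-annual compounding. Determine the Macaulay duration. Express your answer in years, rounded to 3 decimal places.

Periodic yield y = 0.0445. Discount each cash flow and weight by its period:
  t   CF        PV=CF/(1+0.0445)^t    t·PV
  1       21.875        20.9430        20.9430
  2       21.875        20.0508        40.1016
  3       21.875        19.1965        57.5896
  4       21.875        18.3787        73.5147
  5       21.875        17.5957        87.9784
  6      521.875       401.8980     2,411.3879
  Σ                    498.0627     2,691.5151
Price P = Σ PV = 498.0627.
Macaulay duration = Σ(t·PV) / P = 2,691.5151 / 498.0627 = 5.40397 half-year periods.
In years: 5.40397 / 2 = 2.70198 years.

2.702 years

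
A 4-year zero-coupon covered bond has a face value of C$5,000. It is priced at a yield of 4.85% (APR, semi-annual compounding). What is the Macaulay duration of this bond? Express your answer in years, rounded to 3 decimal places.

A zero-coupon bond has a single cash flow at maturity, so its Macaulay duration equals its maturity: 4 years.
(Equivalently: 8 semi-annual periods ÷ 2 = 4 years.)

4.000 years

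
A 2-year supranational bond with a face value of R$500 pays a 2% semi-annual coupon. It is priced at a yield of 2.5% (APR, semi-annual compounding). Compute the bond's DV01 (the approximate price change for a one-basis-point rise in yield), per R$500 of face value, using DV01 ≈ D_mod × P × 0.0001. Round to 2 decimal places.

Periodic yield y = 0.0125.
  t   CF        PV=CF/(1+0.0125)^t    t·PV
  1         5.00         4.9383         4.9383
  2         5.00         4.8773         9.7546
  3         5.00         4.8171        14.4513
  4       505.00       480.5198     1,922.0790
  Σ                    495.1524     1,951.2232
P = 495.1524; D_Mac = 3.94065 half-year periods = 1.97033 yrs; D_mod = 1.94600 yrs.
DV01 ≈ 1.94600 × 495.1524 × 0.0001 = 0.096357.

R$0.10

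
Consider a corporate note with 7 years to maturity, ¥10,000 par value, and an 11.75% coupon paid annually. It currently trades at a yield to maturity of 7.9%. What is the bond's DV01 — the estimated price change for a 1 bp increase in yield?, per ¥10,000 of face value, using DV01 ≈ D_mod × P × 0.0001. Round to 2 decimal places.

Periodic yield y = 0.079.
  t   CF        PV=CF/(1+0.079)^t    t·PV
  1     1,175.00     1,088.9713     1,088.9713
  2     1,175.00     1,009.2412     2,018.4824
  3     1,175.00       935.3487     2,806.0460
  4     1,175.00       866.8662     3,467.4649
  5     1,175.00       803.3978     4,016.9890
  6     1,175.00       744.5763     4,467.4577
  7    11,175.00     6,562.9247    45,940.4726
  Σ                 12,011.3261    63,805.8840
P = 12,011.3261; D_Mac = 5.31214 yrs; D_mod = 4.92321 yrs.
DV01 ≈ 4.92321 × 12,011.3261 × 0.0001 = 5.913428.

¥5.91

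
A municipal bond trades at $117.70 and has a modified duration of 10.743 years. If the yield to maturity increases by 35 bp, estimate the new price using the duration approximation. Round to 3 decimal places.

Duration approximation: ΔP/P ≈ -D_mod · Δy = -10.743 × (+0.0035) = -0.0376005.
New price ≈ 117.70 × (1 - 0.0376005) = 113.27442115.

$113.274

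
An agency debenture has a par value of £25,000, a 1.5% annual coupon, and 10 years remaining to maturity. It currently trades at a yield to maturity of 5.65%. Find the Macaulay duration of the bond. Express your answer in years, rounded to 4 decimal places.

9.1938 years

Periodic yield y = 0.0565. Discount each cash flow and weight by its year:
  t   CF        PV=CF/(1+0.0565)^t    t·PV
  1       375.00       354.9456       354.9456
  2       375.00       335.9636       671.9273
  3       375.00       317.9968       953.9904
  4       375.00       300.9908     1,203.9633
  5       375.00       284.8943     1,424.4715
  6       375.00       269.6586     1,617.9515
  7       375.00       255.2377     1,786.6636
  8       375.00       241.5879     1,932.7035
  9       375.00       228.6682     2,058.0137
  10   25,375.00    14,645.7305   146,457.3046
  Σ                 17,235.6740   158,461.9351
Price P = Σ PV = 17,235.6740.
Macaulay duration = Σ(t·PV) / P = 158,461.9351 / 17,235.6740 = 9.19383 years.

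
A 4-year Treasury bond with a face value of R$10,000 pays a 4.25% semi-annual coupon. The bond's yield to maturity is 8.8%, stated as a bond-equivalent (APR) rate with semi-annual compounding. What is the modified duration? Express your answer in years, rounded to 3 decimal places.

3.536 years

Periodic yield y = 0.044. First find Macaulay duration:
  t   CF        PV=CF/(1+0.044)^t    t·PV
  1       212.50       203.5441       203.5441
  2       212.50       194.9656       389.9312
  3       212.50       186.7486       560.2459
  4       212.50       178.8780       715.5120
  5       212.50       171.3391       856.6954
  6       212.50       164.1179       984.7074
  7       212.50       157.2011     1,100.4074
  8    10,212.50     7,236.4919    57,891.9352
  Σ                  8,493.2862    62,702.9785
P = 8,493.2862; Macaulay duration = 62,702.9785 / 8,493.2862 = 7.38265 half-year periods = 3.69133 years.
Modified duration = D_Mac / (1 + y) = 3.69133 / 1.044 = 3.53575 years.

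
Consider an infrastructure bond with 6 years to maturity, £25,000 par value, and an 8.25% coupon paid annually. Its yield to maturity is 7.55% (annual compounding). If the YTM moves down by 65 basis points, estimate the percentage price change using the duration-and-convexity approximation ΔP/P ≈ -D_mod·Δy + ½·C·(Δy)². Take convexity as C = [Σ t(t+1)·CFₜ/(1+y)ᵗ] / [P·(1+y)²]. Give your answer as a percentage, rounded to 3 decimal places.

+3.072%

With y = 0.0755:
  t   CF        PV=CF/(1+0.0755)^t    t·PV        t(t+1)·PV
  1     2,062.50     1,917.7127     1,917.7127       3,835.4254
  2     2,062.50     1,783.0894     3,566.1789      10,698.5366
  3     2,062.50     1,657.9167     4,973.7502      19,895.0007
  4     2,062.50     1,541.5311     6,166.1245      30,830.6225
  5     2,062.50     1,433.3158     7,166.5789      42,999.4735
  6    27,062.50    17,486.6020   104,919.6120     734,437.2838
  Σ                 25,820.1678   128,709.9571     842,696.3426
P = 25,820.1678; D_Mac = 4.98486 yrs; D_mod = 4.63492 yrs; C = 28.21573.
Duration effect: -4.63492 × (-0.0065) = +0.030127
Convexity effect: 0.5 × 28.21573 × (-0.0065)² = +0.0005961
ΔP/P ≈ +0.030127 + 0.0005961 = +0.030723 = +3.0723%.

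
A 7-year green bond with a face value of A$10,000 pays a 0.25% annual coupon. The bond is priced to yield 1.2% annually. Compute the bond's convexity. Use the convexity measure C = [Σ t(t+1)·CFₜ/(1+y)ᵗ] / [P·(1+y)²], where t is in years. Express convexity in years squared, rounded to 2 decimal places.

54.12

With y = 0.012:
  t   CF        PV=CF/(1+0.012)^t    t·PV        t(t+1)·PV
  1        25.00        24.7036        24.7036          49.4071
  2        25.00        24.4106        48.8213         146.4638
  3        25.00        24.1212        72.3635         289.4541
  4        25.00        23.8352        95.3406         476.7031
  5        25.00        23.5525       117.7626         706.5757
  6        25.00        23.2732       139.6395         977.4763
  7    10,025.00     9,221.9082    64,553.3573     516,426.8581
  Σ                  9,365.8045    65,051.9883     519,072.9381
P = 9,365.8045.
Convexity = Σ t(t+1)·PV / [P·(1+y)²] = 519,072.9381 / (9,365.8045 × 1.024144) = 54.11557.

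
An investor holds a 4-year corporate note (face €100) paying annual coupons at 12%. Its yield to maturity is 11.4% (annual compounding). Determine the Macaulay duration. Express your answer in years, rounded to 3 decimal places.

3.408 years

Periodic yield y = 0.114. Discount each cash flow and weight by its year:
  t   CF        PV=CF/(1+0.114)^t    t·PV
  1        12.00        10.7720        10.7720
  2        12.00         9.6697        19.3393
  3        12.00         8.6801        26.0404
  4       112.00        72.7239       290.8957
  Σ                    101.8457       347.0473
Price P = Σ PV = 101.8457.
Macaulay duration = Σ(t·PV) / P = 347.0473 / 101.8457 = 3.40758 years.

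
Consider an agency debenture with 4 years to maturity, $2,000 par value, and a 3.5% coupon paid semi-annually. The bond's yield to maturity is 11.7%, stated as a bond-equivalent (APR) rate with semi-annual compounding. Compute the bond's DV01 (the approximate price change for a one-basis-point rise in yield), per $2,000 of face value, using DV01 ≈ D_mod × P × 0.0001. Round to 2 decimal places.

Periodic yield y = 0.0585.
  t   CF        PV=CF/(1+0.0585)^t    t·PV
  1        35.00        33.0657        33.0657
  2        35.00        31.2382        62.4764
  3        35.00        29.5118        88.5354
  4        35.00        27.8808       111.5230
  5        35.00        26.3399       131.6994
  6        35.00        24.8842       149.3049
  7        35.00        23.5089       164.5622
  8     2,035.00     1,291.3308    10,330.6465
  Σ                  1,487.7602    11,071.8135
P = 1,487.7602; D_Mac = 7.44193 half-year periods = 3.72097 yrs; D_mod = 3.51532 yrs.
DV01 ≈ 3.51532 × 1,487.7602 × 0.0001 = 0.522995.

$0.52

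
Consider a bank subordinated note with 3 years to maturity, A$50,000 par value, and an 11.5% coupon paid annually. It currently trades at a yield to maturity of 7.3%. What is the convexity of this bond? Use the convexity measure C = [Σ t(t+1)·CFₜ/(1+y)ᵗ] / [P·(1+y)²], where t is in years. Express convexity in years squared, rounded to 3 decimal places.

9.115

With y = 0.073:
  t   CF        PV=CF/(1+0.073)^t    t·PV        t(t+1)·PV
  1     5,750.00     5,358.8071     5,358.8071      10,717.6142
  2     5,750.00     4,994.2284     9,988.4568      29,965.3705
  3    55,750.00    45,127.9604   135,383.8813     541,535.5250
  Σ                 55,480.9959   150,731.1452     582,218.5097
P = 55,480.9959.
Convexity = Σ t(t+1)·PV / [P·(1+y)²] = 582,218.5097 / (55,480.9959 × 1.151329) = 9.11470.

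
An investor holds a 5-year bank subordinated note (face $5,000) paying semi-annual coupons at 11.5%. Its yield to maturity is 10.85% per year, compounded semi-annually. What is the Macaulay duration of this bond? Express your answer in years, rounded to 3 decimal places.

Periodic yield y = 0.05425. Discount each cash flow and weight by its period:
  t   CF        PV=CF/(1+0.05425)^t    t·PV
  1       287.50       272.7057       272.7057
  2       287.50       258.6727       517.3454
  3       287.50       245.3618       736.0855
  4       287.50       232.7359       930.9437
  5       287.50       220.7597     1,103.7985
  6       287.50       209.3998     1,256.3986
  7       287.50       198.6244     1,390.3707
  8       287.50       188.4035     1,507.2280
  9       287.50       178.7086     1,608.3771
  10    5,287.50     3,117.5561    31,175.5614
  Σ                  5,122.9283    40,498.8147
Price P = Σ PV = 5,122.9283.
Macaulay duration = Σ(t·PV) / P = 40,498.8147 / 5,122.9283 = 7.90540 half-year periods.
In years: 7.90540 / 2 = 3.95270 years.

3.953 years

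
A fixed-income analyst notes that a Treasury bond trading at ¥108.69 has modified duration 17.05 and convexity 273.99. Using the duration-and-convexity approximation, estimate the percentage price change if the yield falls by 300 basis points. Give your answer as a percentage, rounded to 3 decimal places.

Duration effect: -D_mod·Δy = -17.05 × (-0.03) = +0.511500
Convexity effect: ½·C·(Δy)² = 0.5 × 273.99 × (-0.03)² = +0.1232955
ΔP/P ≈ +0.511500 + 0.1232955 = +0.6347955
= +63.47955%.

+63.480%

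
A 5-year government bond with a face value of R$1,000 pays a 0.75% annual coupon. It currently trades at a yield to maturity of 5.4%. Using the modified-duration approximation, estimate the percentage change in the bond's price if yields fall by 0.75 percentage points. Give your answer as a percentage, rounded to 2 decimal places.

Periodic yield y = 0.054. Modified duration first:
  t   CF        PV=CF/(1+0.054)^t    t·PV
  1         7.50         7.1157         7.1157
  2         7.50         6.7512        13.5024
  3         7.50         6.4053        19.2159
  4         7.50         6.0771        24.3085
  5     1,007.50       774.5367     3,872.6835
  Σ                    800.8861     3,936.8261
P = 800.8861; D_Mac = 4.91559 yrs; D_mod = 4.91559/(1+0.054) = 4.66375 yrs.
ΔP/P ≈ -D_mod · Δy = -4.66375 × (-0.0075) = +0.034978 = +3.4978%.

+3.50%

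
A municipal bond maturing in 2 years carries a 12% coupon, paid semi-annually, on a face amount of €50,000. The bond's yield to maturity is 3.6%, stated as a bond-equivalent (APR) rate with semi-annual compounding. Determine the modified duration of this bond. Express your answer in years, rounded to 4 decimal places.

Periodic yield y = 0.018. First find Macaulay duration:
  t   CF        PV=CF/(1+0.018)^t    t·PV
  1     3,000.00     2,946.9548     2,946.9548
  2     3,000.00     2,894.8476     5,789.6951
  3     3,000.00     2,843.6616     8,530.9849
  4    53,000.00    49,349.7273   197,398.9094
  Σ                 58,035.1914   214,666.5443
P = 58,035.1914; Macaulay duration = 214,666.5443 / 58,035.1914 = 3.69890 half-year periods = 1.84945 years.
Modified duration = D_Mac / (1 + y) = 1.84945 / 1.018 = 1.81675 years.

1.8168 years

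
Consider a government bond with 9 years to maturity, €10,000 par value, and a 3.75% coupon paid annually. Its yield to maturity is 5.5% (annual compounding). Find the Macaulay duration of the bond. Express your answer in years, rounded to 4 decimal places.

Periodic yield y = 0.055. Discount each cash flow and weight by its year:
  t   CF        PV=CF/(1+0.055)^t    t·PV
  1       375.00       355.4502       355.4502
  2       375.00       336.9197       673.8393
  3       375.00       319.3551       958.0654
  4       375.00       302.7063     1,210.8251
  5       375.00       286.9254     1,434.6269
  6       375.00       271.9672     1,631.8031
  7       375.00       257.7888     1,804.5216
  8       375.00       244.3496     1,954.7966
  9    10,375.00     6,407.9036    57,671.1323
  Σ                  8,783.3658    67,695.0606
Price P = Σ PV = 8,783.3658.
Macaulay duration = Σ(t·PV) / P = 67,695.0606 / 8,783.3658 = 7.70719 years.

7.7072 years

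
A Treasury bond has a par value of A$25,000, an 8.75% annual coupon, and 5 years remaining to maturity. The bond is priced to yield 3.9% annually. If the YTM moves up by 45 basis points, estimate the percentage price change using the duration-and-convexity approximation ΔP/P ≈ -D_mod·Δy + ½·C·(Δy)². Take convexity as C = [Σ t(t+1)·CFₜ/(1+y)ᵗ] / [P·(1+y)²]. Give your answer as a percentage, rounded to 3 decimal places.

-1.854%

With y = 0.039:
  t   CF        PV=CF/(1+0.039)^t    t·PV        t(t+1)·PV
  1     2,187.50     2,105.3898     2,105.3898       4,210.7796
  2     2,187.50     2,026.3617     4,052.7234      12,158.1702
  3     2,187.50     1,950.3000     5,850.9000      23,403.5999
  4     2,187.50     1,877.0934     7,508.3734      37,541.8670
  5    27,187.50    22,453.8872   112,269.4360     673,616.6159
  Σ                 30,413.0320   131,786.8225     750,931.0326
P = 30,413.0320; D_Mac = 4.33324 yrs; D_mod = 4.17058 yrs; C = 22.87227.
Duration effect: -4.17058 × (+0.0045) = -0.018768
Convexity effect: 0.5 × 22.87227 × (0.0045)² = +0.0002316
ΔP/P ≈ -0.018768 + 0.0002316 = -0.018536 = -1.8536%.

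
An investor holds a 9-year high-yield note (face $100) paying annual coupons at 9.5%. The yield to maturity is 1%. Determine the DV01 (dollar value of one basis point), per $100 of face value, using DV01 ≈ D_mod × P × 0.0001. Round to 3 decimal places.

Periodic yield y = 0.01.
  t   CF        PV=CF/(1+0.01)^t    t·PV
  1         9.50         9.4059         9.4059
  2         9.50         9.3128        18.6256
  3         9.50         9.2206        27.6618
  4         9.50         9.1293        36.5173
  5         9.50         9.0389        45.1946
  6         9.50         8.9494        53.6966
  7         9.50         8.8608        62.0258
  8         9.50         8.7731        70.1847
  9       109.50       100.1202       901.0819
  Σ                    172.8111     1,224.3942
P = 172.8111; D_Mac = 7.08516 yrs; D_mod = 7.01501 yrs.
DV01 ≈ 7.01501 × 172.8111 × 0.0001 = 0.121227.

$0.121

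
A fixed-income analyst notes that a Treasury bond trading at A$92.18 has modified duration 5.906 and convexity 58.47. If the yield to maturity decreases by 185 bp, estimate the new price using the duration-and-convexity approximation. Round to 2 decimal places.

Duration effect: -D_mod·Δy = -5.906 × (-0.0185) = +0.109261
Convexity effect: ½·C·(Δy)² = 0.5 × 58.47 × (-0.0185)² = +0.01000567875
ΔP/P ≈ +0.109261 + 0.01000567875 = +0.11926667875
New price ≈ 92.18 × (1 + 0.11926667875) = 103.174002447175.

A$103.17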